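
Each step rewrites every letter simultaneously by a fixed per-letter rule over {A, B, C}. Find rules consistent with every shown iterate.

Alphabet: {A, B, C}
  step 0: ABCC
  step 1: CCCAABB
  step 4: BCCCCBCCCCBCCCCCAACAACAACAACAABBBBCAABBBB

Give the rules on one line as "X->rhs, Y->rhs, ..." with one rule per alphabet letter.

A->CC, B->CAA, C->B

  step 0 ⇒ step 1: ABCC ⇒ CC·CAA·B·B
    A ↦ CC
    B ↦ CAA
    C ↦ B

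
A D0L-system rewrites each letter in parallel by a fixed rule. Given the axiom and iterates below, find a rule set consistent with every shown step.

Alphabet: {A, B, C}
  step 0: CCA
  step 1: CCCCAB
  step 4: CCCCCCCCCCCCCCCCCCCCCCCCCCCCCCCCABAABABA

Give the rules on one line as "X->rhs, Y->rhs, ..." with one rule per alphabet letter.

A->AB, B->A, C->CC

  step 0 ⇒ step 1: CCA ⇒ CC·CC·AB
    A ↦ AB
    C ↦ CC
    B ↦ A  (constrained at step 1)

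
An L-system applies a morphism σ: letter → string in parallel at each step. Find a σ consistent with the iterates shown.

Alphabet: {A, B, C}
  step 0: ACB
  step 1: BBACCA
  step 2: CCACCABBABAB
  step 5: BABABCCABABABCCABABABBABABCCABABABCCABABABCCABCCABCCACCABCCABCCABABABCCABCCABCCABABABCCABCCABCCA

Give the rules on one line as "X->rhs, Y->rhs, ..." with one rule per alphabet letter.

  step 1 ⇒ step 2: BBACCA ⇒ CCA·CCA·B·BA·BA·B
    A ↦ B
    B ↦ CCA
    C ↦ BA

A->B, B->CCA, C->BA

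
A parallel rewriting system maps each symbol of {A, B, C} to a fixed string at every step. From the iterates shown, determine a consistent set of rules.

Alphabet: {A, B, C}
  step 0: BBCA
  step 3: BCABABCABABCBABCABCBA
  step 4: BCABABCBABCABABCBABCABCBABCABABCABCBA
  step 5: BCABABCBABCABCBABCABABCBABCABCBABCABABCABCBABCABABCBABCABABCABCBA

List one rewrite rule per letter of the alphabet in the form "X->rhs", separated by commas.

A->BA, B->BC, C->A

  step 4 ⇒ step 5: BCABABCBABCABABCBABCABCBABCABABCABCBA ⇒ BC·A·BA·BC·BA·BC·A·BC·BA·BC·A·BA·BC·BA·BC·A·BC·BA·BC·A·BA·BC·A·BC·BA·BC·A·BA·BC·BA·BC·A·BA·BC·A·BC·BA
    A ↦ BA
    B ↦ BC
    C ↦ A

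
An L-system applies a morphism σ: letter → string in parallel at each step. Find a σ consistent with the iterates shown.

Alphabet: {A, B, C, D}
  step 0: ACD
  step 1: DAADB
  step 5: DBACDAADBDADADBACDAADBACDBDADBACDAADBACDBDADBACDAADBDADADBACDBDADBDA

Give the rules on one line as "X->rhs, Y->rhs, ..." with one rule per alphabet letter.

A->DA, B->AC, C->A, D->DB

  step 0 ⇒ step 1: ACD ⇒ DA·A·DB
    A ↦ DA
    C ↦ A
    D ↦ DB
    B ↦ AC  (constrained at step 1)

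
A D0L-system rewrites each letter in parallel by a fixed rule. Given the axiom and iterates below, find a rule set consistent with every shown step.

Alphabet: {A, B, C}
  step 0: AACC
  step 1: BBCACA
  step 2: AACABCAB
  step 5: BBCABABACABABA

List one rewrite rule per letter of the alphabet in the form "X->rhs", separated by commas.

A->B, B->A, C->CA

  step 1 ⇒ step 2: BBCACA ⇒ A·A·CA·B·CA·B
    A ↦ B
    B ↦ A
    C ↦ CA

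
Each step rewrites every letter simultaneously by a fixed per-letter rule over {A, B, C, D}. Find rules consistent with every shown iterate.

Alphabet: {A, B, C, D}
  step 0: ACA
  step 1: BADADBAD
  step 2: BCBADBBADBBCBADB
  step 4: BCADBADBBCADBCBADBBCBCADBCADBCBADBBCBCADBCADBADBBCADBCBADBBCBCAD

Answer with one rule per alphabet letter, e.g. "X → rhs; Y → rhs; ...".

A->BAD, B->BC, C->AD, D->B

  step 1 ⇒ step 2: BADADBAD ⇒ BC·BAD·B·BAD·B·BC·BAD·B
    A ↦ BAD
    B ↦ BC
    D ↦ B
  step 0 ⇒ step 1: ACA ⇒ BAD·AD·BAD
    C ↦ AD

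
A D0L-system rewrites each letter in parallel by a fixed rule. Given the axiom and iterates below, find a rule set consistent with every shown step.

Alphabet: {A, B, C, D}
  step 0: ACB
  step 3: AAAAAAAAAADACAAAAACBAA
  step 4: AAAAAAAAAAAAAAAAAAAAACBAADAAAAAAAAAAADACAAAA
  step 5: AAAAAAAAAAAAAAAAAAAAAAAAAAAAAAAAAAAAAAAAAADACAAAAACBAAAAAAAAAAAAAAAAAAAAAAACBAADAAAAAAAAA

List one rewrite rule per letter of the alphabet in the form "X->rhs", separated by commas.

  step 4 ⇒ step 5: AAAAAAAAAAAAAAAAAAAAACBAADAAAAAAAAAAADACAAAA ⇒ AA·AA·AA·AA·AA·AA·AA·AA·AA·AA·AA·AA·AA·AA·AA·AA·AA·AA·AA·AA·AA·DA·C·AA·AA·ACB·AA·AA·AA·AA·AA·AA·AA·AA·AA·AA·AA·ACB·AA·DA·AA·AA·AA·AA
    A ↦ AA
    B ↦ C
    C ↦ DA
    D ↦ ACB

A->AA, B->C, C->DA, D->ACB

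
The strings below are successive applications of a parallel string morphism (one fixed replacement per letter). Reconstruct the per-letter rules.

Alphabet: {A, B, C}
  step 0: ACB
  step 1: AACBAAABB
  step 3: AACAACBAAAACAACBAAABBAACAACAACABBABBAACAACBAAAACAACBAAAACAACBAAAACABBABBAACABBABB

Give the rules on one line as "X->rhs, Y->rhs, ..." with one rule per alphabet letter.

  step 0 ⇒ step 1: ACB ⇒ AAC·BAA·ABB
    A ↦ AAC
    B ↦ ABB
    C ↦ BAA

A->AAC, B->ABB, C->BAA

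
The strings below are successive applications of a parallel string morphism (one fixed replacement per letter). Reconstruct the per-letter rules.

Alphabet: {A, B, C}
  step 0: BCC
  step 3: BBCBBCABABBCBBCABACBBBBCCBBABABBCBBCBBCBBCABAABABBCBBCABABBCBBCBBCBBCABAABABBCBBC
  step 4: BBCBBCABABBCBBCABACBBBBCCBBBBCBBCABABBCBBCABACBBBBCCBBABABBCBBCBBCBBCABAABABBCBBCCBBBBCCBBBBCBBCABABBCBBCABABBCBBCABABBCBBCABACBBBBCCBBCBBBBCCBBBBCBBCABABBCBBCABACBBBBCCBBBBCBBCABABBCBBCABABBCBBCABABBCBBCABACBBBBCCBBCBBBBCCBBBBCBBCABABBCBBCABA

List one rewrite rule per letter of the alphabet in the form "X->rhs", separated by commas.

A->CBB, B->BBC, C->ABA

  step 3 ⇒ step 4: BBCBBCABABBCBBCABACBBBBCCBBABABBCBBCBBCBBCABAABABBCBBCABABBCBBCBBCBBCABAABABBCBBC ⇒ BBC·BBC·ABA·BBC·BBC·ABA·CBB·BBC·CBB·BBC·BBC·ABA·BBC·BBC·ABA·CBB·BBC·CBB·ABA·BBC·BBC·BBC·BBC·ABA·ABA·BBC·BBC·CBB·BBC·CBB·BBC·BBC·ABA·BBC·BBC·ABA·BBC·BBC·ABA·BBC·BBC·ABA·CBB·BBC·CBB·CBB·BBC·CBB·BBC·BBC·ABA·BBC·BBC·ABA·CBB·BBC·CBB·BBC·BBC·ABA·BBC·BBC·ABA·BBC·BBC·ABA·BBC·BBC·ABA·CBB·BBC·CBB·CBB·BBC·CBB·BBC·BBC·ABA·BBC·BBC·ABA
    A ↦ CBB
    B ↦ BBC
    C ↦ ABA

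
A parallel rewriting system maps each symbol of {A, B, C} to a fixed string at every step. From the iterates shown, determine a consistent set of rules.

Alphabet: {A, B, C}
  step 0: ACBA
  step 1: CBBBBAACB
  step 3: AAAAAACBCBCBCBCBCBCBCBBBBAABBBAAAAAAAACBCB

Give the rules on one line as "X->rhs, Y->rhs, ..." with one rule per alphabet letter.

A->CB, B->AA, C->BBB

  step 0 ⇒ step 1: ACBA ⇒ CB·BBB·AA·CB
    A ↦ CB
    B ↦ AA
    C ↦ BBB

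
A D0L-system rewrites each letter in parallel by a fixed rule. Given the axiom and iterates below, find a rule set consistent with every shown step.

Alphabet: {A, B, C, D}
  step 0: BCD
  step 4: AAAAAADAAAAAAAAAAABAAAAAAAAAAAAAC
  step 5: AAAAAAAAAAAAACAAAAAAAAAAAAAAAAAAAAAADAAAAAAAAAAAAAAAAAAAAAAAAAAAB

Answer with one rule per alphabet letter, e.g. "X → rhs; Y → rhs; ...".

  step 4 ⇒ step 5: AAAAAADAAAAAAAAAAABAAAAAAAAAAAAAC ⇒ AA·AA·AA·AA·AA·AA·AC·AA·AA·AA·AA·AA·AA·AA·AA·AA·AA·AA·D·AA·AA·AA·AA·AA·AA·AA·AA·AA·AA·AA·AA·AA·AB
    A ↦ AA
    B ↦ D
    C ↦ AB
    D ↦ AC

A->AA, B->D, C->AB, D->AC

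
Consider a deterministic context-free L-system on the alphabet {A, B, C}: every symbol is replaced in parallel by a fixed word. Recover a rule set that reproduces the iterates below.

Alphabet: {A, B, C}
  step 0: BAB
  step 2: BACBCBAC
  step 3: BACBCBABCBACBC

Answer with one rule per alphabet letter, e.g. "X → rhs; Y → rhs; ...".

  step 2 ⇒ step 3: BACBCBAC ⇒ BA·C·BC·BA·BC·BA·C·BC
    A ↦ C
    B ↦ BA
    C ↦ BC

A->C, B->BA, C->BC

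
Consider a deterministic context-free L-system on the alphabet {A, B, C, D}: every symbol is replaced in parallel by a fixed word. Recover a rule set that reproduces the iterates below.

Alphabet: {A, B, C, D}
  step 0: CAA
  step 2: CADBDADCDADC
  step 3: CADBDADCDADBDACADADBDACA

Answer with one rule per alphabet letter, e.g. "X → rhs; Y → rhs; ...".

  step 2 ⇒ step 3: CADBDADCDADC ⇒ CA·DB·DA·DC·DA·DB·DA·CA·DA·DB·DA·CA
    A ↦ DB
    B ↦ DC
    C ↦ CA
    D ↦ DA

A->DB, B->DC, C->CA, D->DA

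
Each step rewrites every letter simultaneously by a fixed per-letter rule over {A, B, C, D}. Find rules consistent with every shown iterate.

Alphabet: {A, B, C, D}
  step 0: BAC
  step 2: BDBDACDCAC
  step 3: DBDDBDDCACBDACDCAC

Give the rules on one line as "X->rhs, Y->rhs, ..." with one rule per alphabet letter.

A->DC, B->D, C->AC, D->BD

  step 2 ⇒ step 3: BDBDACDCAC ⇒ D·BD·D·BD·DC·AC·BD·AC·DC·AC
    A ↦ DC
    B ↦ D
    C ↦ AC
    D ↦ BD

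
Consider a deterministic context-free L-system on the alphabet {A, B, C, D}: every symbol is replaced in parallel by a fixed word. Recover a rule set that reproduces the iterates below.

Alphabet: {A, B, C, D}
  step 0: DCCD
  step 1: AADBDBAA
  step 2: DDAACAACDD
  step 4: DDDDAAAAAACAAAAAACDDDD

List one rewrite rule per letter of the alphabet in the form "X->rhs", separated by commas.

A->D, B->C, C->DB, D->AA

  step 1 ⇒ step 2: AADBDBAA ⇒ D·D·AA·C·AA·C·D·D
    A ↦ D
    B ↦ C
    D ↦ AA
  step 0 ⇒ step 1: DCCD ⇒ AA·DB·DB·AA
    C ↦ DB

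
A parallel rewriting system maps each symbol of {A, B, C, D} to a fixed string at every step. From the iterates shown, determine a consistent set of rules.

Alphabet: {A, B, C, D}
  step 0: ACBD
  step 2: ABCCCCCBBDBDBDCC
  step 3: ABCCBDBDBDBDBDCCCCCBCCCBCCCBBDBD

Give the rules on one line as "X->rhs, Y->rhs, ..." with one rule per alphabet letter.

  step 2 ⇒ step 3: ABCCCCCBBDBDBDCC ⇒ AB·CC·BD·BD·BD·BD·BD·CC·CC·CB·CC·CB·CC·CB·BD·BD
    A ↦ AB
    B ↦ CC
    C ↦ BD
    D ↦ CB

A->AB, B->CC, C->BD, D->CB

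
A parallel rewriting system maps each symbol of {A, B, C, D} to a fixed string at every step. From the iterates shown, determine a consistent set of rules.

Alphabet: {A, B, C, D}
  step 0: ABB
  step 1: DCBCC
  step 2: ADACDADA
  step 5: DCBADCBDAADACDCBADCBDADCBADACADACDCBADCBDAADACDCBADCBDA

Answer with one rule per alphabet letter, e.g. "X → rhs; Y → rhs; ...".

A->DCB, B->C, C->DA, D->A

  step 1 ⇒ step 2: DCBCC ⇒ A·DA·C·DA·DA
    B ↦ C
    C ↦ DA
    D ↦ A
  step 0 ⇒ step 1: ABB ⇒ DCB·C·C
    A ↦ DCB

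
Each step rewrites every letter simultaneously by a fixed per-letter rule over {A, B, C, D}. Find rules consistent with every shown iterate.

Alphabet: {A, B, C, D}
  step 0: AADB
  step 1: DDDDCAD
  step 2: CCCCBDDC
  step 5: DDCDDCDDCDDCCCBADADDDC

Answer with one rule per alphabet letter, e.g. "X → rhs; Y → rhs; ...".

  step 1 ⇒ step 2: DDDDCAD ⇒ C·C·C·C·B·DD·C
    A ↦ DD
    C ↦ B
    D ↦ C
  step 0 ⇒ step 1: AADB ⇒ DD·DD·C·AD
    B ↦ AD

A->DD, B->AD, C->B, D->C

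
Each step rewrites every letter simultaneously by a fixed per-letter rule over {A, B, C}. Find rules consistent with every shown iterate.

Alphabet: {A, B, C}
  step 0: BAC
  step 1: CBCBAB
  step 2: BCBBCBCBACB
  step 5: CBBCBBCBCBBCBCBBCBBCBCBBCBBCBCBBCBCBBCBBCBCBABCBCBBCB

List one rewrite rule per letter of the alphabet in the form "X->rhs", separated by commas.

A->CBA, B->CB, C->B

  step 1 ⇒ step 2: CBCBAB ⇒ B·CB·B·CB·CBA·CB
    A ↦ CBA
    B ↦ CB
    C ↦ B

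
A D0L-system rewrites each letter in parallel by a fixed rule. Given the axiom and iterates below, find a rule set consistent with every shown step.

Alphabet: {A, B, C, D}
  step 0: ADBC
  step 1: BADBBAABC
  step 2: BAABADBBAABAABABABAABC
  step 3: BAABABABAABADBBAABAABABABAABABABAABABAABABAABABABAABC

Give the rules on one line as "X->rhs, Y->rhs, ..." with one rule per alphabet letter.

  step 2 ⇒ step 3: BAABADBBAABAABABABAABC ⇒ BAA·BA·BA·BAA·BA·DB·BAA·BAA·BA·BA·BAA·BA·BA·BAA·BA·BAA·BA·BAA·BA·BA·BAA·BC
    A ↦ BA
    B ↦ BAA
    C ↦ BC
    D ↦ DB

A->BA, B->BAA, C->BC, D->DB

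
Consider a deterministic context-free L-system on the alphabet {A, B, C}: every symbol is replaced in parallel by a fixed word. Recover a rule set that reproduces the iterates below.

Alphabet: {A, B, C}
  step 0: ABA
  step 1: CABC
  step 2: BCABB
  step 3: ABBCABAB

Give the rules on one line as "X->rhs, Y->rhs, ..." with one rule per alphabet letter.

A->C, B->AB, C->B

  step 2 ⇒ step 3: BCABB ⇒ AB·B·C·AB·AB
    A ↦ C
    B ↦ AB
    C ↦ B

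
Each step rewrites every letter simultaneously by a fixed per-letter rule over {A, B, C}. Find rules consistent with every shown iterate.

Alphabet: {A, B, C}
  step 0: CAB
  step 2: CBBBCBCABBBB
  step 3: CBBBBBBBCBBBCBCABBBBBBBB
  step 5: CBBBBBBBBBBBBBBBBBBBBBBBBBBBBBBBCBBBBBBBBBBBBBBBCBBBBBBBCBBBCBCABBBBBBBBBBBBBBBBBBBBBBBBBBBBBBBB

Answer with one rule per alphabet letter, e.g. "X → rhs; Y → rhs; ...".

  step 2 ⇒ step 3: CBBBCBCABBBB ⇒ CB·BB·BB·BB·CB·BB·CB·CA·BB·BB·BB·BB
    A ↦ CA
    B ↦ BB
    C ↦ CB

A->CA, B->BB, C->CB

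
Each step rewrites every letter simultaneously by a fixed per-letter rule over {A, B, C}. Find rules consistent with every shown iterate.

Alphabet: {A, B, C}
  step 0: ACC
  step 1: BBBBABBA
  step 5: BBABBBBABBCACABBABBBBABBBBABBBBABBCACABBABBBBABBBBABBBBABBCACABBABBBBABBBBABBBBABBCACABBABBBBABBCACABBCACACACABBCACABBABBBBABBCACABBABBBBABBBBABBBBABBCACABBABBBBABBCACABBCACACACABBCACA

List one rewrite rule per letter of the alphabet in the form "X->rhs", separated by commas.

  step 0 ⇒ step 1: ACC ⇒ BB·BBA·BBA
    A ↦ BB
    C ↦ BBA
    B ↦ CA  (constrained at step 1)

A->BB, B->CA, C->BBA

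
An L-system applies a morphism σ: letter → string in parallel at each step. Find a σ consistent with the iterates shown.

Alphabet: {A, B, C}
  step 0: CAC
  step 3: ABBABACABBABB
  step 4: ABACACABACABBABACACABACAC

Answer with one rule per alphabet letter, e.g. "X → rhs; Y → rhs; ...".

A->AB, B->AC, C->B

  step 3 ⇒ step 4: ABBABACABBABB ⇒ AB·AC·AC·AB·AC·AB·B·AB·AC·AC·AB·AC·AC
    A ↦ AB
    B ↦ AC
    C ↦ B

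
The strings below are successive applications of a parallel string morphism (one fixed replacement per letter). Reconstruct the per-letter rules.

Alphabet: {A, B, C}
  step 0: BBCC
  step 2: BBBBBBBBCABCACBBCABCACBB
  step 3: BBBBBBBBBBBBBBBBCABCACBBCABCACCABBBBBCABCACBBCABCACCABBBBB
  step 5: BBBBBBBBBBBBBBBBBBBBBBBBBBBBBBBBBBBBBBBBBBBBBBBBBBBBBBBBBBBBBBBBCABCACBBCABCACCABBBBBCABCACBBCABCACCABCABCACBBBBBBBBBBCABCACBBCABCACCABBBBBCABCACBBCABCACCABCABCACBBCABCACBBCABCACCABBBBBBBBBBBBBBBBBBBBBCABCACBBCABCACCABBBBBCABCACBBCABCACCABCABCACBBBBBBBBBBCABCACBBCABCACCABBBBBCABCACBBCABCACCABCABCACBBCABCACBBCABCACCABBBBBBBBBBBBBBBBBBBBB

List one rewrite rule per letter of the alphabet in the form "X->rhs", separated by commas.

  step 2 ⇒ step 3: BBBBBBBBCABCACBBCABCACBB ⇒ BB·BB·BB·BB·BB·BB·BB·BB·CAB·CAC·BB·CAB·CAC·CAB·BB·BB·CAB·CAC·BB·CAB·CAC·CAB·BB·BB
    A ↦ CAC
    B ↦ BB
    C ↦ CAB

A->CAC, B->BB, C->CAB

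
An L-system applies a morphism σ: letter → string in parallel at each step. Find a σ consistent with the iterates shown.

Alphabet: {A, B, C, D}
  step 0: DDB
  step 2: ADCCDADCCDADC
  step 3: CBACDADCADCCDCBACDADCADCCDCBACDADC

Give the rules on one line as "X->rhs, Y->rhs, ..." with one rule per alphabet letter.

A->CBA, B->C, C->ADC, D->CD

  step 2 ⇒ step 3: ADCCDADCCDADC ⇒ CBA·CD·ADC·ADC·CD·CBA·CD·ADC·ADC·CD·CBA·CD·ADC
    A ↦ CBA
    C ↦ ADC
    D ↦ CD
    B ↦ C  (constrained at step 0)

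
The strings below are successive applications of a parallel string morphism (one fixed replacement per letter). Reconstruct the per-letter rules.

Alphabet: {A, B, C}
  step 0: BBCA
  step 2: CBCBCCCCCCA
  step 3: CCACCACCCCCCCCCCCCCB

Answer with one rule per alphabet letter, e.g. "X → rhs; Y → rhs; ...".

  step 2 ⇒ step 3: CBCBCCCCCCA ⇒ CC·A·CC·A·CC·CC·CC·CC·CC·CC·CB
    A ↦ CB
    B ↦ A
    C ↦ CC

A->CB, B->A, C->CC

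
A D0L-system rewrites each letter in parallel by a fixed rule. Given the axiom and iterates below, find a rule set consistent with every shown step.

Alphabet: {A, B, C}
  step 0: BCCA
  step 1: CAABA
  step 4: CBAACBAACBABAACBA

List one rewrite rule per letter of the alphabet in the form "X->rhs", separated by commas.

  step 0 ⇒ step 1: BCCA ⇒ C·A·A·BA
    A ↦ BA
    B ↦ C
    C ↦ A

A->BA, B->C, C->A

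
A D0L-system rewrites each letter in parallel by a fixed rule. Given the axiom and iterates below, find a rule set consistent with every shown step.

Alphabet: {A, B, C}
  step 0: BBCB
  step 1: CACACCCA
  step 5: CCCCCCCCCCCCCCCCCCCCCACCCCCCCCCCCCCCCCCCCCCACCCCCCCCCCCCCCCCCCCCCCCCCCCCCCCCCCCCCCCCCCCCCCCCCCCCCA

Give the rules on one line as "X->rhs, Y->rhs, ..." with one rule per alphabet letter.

A->B, B->CA, C->CC

  step 0 ⇒ step 1: BBCB ⇒ CA·CA·CC·CA
    B ↦ CA
    C ↦ CC
    A ↦ B  (constrained at step 1)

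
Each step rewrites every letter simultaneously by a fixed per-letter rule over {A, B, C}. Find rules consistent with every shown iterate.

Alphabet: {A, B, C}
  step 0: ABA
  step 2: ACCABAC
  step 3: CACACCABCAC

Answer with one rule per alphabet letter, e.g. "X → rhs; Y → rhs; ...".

A->C, B->AB, C->AC

  step 2 ⇒ step 3: ACCABAC ⇒ C·AC·AC·C·AB·C·AC
    A ↦ C
    B ↦ AB
    C ↦ AC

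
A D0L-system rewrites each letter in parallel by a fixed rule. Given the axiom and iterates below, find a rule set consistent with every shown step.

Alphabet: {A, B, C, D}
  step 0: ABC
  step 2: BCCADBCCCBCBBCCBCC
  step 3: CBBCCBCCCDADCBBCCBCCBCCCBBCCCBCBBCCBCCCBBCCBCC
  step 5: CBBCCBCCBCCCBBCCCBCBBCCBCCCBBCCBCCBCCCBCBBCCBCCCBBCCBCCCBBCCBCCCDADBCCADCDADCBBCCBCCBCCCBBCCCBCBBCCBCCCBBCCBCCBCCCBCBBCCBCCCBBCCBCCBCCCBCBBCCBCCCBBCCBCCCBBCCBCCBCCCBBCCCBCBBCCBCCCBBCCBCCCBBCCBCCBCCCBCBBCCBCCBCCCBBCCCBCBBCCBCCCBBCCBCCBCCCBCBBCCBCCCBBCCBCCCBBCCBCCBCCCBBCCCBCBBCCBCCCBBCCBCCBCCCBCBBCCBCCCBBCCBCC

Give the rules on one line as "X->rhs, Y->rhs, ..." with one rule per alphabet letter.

A->CD, B->CB, C->BCC, D->AD

  step 2 ⇒ step 3: BCCADBCCCBCBBCCBCC ⇒ CB·BCC·BCC·CD·AD·CB·BCC·BCC·BCC·CB·BCC·CB·CB·BCC·BCC·CB·BCC·BCC
    A ↦ CD
    B ↦ CB
    C ↦ BCC
    D ↦ AD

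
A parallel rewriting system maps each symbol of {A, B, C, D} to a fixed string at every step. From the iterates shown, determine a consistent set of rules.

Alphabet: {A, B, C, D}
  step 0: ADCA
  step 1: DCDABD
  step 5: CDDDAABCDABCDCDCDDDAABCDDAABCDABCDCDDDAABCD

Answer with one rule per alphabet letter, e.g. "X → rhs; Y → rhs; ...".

A->D, B->A, C->AB, D->CD

  step 0 ⇒ step 1: ADCA ⇒ D·CD·AB·D
    A ↦ D
    C ↦ AB
    D ↦ CD
    B ↦ A  (constrained at step 1)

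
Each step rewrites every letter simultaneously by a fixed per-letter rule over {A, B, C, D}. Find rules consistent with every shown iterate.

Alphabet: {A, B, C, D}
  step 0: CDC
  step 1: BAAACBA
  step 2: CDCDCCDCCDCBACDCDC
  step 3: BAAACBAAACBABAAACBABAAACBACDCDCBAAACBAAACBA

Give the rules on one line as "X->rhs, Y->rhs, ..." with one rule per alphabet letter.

  step 2 ⇒ step 3: CDCDCCDCCDCBACDCDC ⇒ BA·AAC·BA·AAC·BA·BA·AAC·BA·BA·AAC·BA·CD·CDC·BA·AAC·BA·AAC·BA
    A ↦ CDC
    B ↦ CD
    C ↦ BA
    D ↦ AAC

A->CDC, B->CD, C->BA, D->AAC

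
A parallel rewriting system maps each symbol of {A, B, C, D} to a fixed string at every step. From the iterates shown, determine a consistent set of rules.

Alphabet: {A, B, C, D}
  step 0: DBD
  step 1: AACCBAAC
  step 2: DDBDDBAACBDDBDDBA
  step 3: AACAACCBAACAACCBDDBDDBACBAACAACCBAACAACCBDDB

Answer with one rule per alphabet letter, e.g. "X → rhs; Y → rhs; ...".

A->DDB, B->CB, C->A, D->AAC

  step 2 ⇒ step 3: DDBDDBAACBDDBDDBA ⇒ AAC·AAC·CB·AAC·AAC·CB·DDB·DDB·A·CB·AAC·AAC·CB·AAC·AAC·CB·DDB
    A ↦ DDB
    B ↦ CB
    C ↦ A
    D ↦ AAC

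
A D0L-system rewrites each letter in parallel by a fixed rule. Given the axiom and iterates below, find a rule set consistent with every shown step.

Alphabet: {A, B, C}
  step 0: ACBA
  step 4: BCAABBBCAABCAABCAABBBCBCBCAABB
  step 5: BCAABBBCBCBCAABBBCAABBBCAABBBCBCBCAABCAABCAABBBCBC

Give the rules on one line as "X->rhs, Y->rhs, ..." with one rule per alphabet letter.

  step 4 ⇒ step 5: BCAABBBCAABCAABCAABBBCBCBCAABB ⇒ BC·AA·B·B·BC·BC·BC·AA·B·B·BC·AA·B·B·BC·AA·B·B·BC·BC·BC·AA·BC·AA·BC·AA·B·B·BC·BC
    A ↦ B
    B ↦ BC
    C ↦ AA

A->B, B->BC, C->AA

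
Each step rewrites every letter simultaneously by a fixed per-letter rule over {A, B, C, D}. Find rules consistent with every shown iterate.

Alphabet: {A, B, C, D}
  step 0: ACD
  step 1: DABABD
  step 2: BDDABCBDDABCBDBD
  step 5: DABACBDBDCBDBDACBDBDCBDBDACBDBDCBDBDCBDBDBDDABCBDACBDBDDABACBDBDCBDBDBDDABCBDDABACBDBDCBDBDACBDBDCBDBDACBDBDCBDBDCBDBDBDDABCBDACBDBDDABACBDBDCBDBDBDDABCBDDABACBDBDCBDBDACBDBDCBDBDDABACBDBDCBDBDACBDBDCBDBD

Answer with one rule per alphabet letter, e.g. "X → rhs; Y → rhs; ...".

  step 1 ⇒ step 2: DABABD ⇒ BD·DAB·CBD·DAB·CBD·BD
    A ↦ DAB
    B ↦ CBD
    D ↦ BD
  step 0 ⇒ step 1: ACD ⇒ DAB·A·BD
    C ↦ A

A->DAB, B->CBD, C->A, D->BD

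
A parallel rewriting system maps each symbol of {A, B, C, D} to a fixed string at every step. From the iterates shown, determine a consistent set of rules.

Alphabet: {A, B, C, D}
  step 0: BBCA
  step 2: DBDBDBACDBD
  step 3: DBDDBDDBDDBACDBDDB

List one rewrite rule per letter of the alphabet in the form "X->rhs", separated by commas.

A->DB, B->D, C->AC, D->DB

  step 2 ⇒ step 3: DBDBDBACDBD ⇒ DB·D·DB·D·DB·D·DB·AC·DB·D·DB
    A ↦ DB
    B ↦ D
    C ↦ AC
    D ↦ DB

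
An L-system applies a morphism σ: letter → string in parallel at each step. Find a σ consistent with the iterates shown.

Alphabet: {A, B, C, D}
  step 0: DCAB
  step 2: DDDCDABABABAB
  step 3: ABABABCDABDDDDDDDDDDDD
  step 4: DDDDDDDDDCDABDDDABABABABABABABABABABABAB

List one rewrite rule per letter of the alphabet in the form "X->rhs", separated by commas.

A->D, B->DD, C->CD, D->AB

  step 3 ⇒ step 4: ABABABCDABDDDDDDDDDDDD ⇒ D·DD·D·DD·D·DD·CD·AB·D·DD·AB·AB·AB·AB·AB·AB·AB·AB·AB·AB·AB·AB
    A ↦ D
    B ↦ DD
    C ↦ CD
    D ↦ AB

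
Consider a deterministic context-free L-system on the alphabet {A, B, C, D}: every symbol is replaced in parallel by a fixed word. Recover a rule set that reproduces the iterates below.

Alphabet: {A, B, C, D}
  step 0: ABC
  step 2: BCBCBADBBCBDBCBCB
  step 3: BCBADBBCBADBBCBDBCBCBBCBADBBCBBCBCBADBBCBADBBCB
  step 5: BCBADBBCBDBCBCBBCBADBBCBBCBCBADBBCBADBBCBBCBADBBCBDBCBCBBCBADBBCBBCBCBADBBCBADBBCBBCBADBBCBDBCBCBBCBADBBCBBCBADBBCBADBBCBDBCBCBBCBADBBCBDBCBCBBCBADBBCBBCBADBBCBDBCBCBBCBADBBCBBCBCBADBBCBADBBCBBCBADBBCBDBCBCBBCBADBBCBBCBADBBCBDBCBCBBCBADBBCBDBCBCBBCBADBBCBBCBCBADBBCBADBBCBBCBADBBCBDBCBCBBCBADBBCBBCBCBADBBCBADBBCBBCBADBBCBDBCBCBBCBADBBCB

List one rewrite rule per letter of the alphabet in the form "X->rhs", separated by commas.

A->D, B->BCB, C->ADB, D->BC

  step 2 ⇒ step 3: BCBCBADBBCBDBCBCB ⇒ BCB·ADB·BCB·ADB·BCB·D·BC·BCB·BCB·ADB·BCB·BC·BCB·ADB·BCB·ADB·BCB
    A ↦ D
    B ↦ BCB
    C ↦ ADB
    D ↦ BC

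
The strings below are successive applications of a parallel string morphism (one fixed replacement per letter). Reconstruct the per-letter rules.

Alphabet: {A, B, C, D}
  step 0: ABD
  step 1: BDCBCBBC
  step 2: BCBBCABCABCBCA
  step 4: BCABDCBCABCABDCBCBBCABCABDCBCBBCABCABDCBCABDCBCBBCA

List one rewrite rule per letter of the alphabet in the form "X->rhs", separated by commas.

  step 1 ⇒ step 2: BDCBCBBC ⇒ BC·BBC·A·BC·A·BC·BC·A
    B ↦ BC
    C ↦ A
    D ↦ BBC
  step 0 ⇒ step 1: ABD ⇒ BDC·BC·BBC
    A ↦ BDC

A->BDC, B->BC, C->A, D->BBC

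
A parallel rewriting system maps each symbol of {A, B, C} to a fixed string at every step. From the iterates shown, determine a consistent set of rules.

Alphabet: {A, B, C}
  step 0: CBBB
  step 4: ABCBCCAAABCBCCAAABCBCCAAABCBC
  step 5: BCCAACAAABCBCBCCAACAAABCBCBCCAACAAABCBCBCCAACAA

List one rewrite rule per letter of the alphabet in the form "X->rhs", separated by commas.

A->BC, B->CA, C->A

  step 4 ⇒ step 5: ABCBCCAAABCBCCAAABCBCCAAABCBC ⇒ BC·CA·A·CA·A·A·BC·BC·BC·CA·A·CA·A·A·BC·BC·BC·CA·A·CA·A·A·BC·BC·BC·CA·A·CA·A
    A ↦ BC
    B ↦ CA
    C ↦ A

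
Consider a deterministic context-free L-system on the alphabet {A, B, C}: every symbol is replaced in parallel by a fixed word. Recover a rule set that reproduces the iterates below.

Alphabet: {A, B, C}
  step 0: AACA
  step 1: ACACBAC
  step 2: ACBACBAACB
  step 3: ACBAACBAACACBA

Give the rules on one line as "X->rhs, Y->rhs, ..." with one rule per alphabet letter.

  step 2 ⇒ step 3: ACBACBAACB ⇒ AC·B·A·AC·B·A·AC·AC·B·A
    A ↦ AC
    B ↦ A
    C ↦ B

A->AC, B->A, C->B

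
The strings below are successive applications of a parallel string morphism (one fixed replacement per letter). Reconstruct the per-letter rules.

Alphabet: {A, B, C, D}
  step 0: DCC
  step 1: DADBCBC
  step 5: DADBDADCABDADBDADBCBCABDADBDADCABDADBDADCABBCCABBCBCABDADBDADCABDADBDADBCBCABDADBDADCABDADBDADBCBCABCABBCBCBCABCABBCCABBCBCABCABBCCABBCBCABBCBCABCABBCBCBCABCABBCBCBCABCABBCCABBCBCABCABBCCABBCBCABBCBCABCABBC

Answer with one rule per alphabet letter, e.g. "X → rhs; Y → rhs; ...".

A->B, B->CAB, C->BC, D->DAD

  step 0 ⇒ step 1: DCC ⇒ DAD·BC·BC
    C ↦ BC
    D ↦ DAD
    A ↦ B  (constrained at step 1)
    B ↦ CAB  (constrained at step 1)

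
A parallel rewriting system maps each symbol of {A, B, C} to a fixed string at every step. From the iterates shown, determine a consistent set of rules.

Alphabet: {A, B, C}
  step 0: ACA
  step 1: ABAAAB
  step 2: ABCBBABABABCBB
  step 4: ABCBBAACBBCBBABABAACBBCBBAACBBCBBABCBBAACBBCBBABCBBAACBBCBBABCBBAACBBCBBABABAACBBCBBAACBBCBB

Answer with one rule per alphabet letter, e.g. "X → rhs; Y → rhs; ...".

  step 1 ⇒ step 2: ABAAAB ⇒ AB·CBB·AB·AB·AB·CBB
    A ↦ AB
    B ↦ CBB
  step 0 ⇒ step 1: ACA ⇒ AB·AA·AB
    C ↦ AA

A->AB, B->CBB, C->AA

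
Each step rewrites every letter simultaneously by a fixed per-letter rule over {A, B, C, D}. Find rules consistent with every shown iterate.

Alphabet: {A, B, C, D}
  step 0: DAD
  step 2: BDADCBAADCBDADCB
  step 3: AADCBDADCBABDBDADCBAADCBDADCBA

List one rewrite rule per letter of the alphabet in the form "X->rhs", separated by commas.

  step 2 ⇒ step 3: BDADCBAADCBDADCB ⇒ A·ADC·BD·ADC·B·A·BD·BD·ADC·B·A·ADC·BD·ADC·B·A
    A ↦ BD
    B ↦ A
    C ↦ B
    D ↦ ADC

A->BD, B->A, C->B, D->ADC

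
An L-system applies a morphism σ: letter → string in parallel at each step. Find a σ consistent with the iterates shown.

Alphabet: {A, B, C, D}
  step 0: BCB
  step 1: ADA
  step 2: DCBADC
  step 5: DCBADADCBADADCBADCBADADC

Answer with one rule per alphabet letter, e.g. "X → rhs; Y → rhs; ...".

  step 1 ⇒ step 2: ADA ⇒ DC·BA·DC
    A ↦ DC
    D ↦ BA
  step 0 ⇒ step 1: BCB ⇒ A·D·A
    B ↦ A
  step 0 ⇒ step 1: BCB ⇒ A·D·A
    C ↦ D

A->DC, B->A, C->D, D->BA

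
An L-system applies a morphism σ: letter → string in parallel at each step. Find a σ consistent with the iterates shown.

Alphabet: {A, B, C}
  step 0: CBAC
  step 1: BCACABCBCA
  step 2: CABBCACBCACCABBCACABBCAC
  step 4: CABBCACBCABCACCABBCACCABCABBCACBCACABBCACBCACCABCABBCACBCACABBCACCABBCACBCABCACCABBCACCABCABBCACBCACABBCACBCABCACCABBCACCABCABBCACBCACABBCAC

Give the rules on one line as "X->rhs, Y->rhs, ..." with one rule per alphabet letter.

  step 1 ⇒ step 2: BCACABCBCA ⇒ CAB·BCA·C·BCA·C·CAB·BCA·CAB·BCA·C
    A ↦ C
    B ↦ CAB
    C ↦ BCA

A->C, B->CAB, C->BCA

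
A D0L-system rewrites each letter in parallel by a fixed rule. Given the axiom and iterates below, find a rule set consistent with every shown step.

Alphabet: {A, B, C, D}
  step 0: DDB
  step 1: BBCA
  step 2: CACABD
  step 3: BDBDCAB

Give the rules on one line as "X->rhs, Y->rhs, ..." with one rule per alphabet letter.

A->D, B->CA, C->B, D->B

  step 2 ⇒ step 3: CACABD ⇒ B·D·B·D·CA·B
    A ↦ D
    B ↦ CA
    C ↦ B
    D ↦ B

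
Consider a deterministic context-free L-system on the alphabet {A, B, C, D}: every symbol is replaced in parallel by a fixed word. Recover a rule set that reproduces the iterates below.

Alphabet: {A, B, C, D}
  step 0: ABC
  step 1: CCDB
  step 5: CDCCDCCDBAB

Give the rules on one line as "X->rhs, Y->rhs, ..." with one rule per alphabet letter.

A->C, B->CD, C->B, D->A

  step 0 ⇒ step 1: ABC ⇒ C·CD·B
    A ↦ C
    B ↦ CD
    C ↦ B
    D ↦ A  (constrained at step 1)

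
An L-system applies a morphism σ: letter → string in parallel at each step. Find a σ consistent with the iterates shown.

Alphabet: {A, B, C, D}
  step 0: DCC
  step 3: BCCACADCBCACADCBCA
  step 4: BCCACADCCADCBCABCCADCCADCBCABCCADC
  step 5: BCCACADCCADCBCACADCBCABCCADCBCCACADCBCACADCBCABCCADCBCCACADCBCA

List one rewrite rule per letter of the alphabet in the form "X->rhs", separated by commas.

  step 4 ⇒ step 5: BCCACADCCADCBCABCCADCCADCBCABCCADC ⇒ BC·CA·CA·DC·CA·DC·B·CA·CA·DC·B·CA·BC·CA·DC·BC·CA·CA·DC·B·CA·CA·DC·B·CA·BC·CA·DC·BC·CA·CA·DC·B·CA
    A ↦ DC
    B ↦ BC
    C ↦ CA
    D ↦ B

A->DC, B->BC, C->CA, D->B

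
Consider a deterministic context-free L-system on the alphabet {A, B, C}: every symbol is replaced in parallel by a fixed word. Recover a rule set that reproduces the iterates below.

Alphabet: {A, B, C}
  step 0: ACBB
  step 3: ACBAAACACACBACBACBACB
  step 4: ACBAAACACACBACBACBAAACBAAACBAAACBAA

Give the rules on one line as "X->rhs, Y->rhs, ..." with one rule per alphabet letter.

A->AC, B->AA, C->B

  step 3 ⇒ step 4: ACBAAACACACBACBACBACB ⇒ AC·B·AA·AC·AC·AC·B·AC·B·AC·B·AA·AC·B·AA·AC·B·AA·AC·B·AA
    A ↦ AC
    B ↦ AA
    C ↦ B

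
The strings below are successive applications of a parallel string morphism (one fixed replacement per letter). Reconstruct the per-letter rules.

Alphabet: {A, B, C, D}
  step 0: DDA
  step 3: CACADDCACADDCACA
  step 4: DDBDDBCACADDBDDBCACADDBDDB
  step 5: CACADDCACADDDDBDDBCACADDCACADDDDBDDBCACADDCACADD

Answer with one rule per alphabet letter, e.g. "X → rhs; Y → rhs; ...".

  step 4 ⇒ step 5: DDBDDBCACADDBDDBCACADDBDDB ⇒ CA·CA·DD·CA·CA·DD·DD·B·DD·B·CA·CA·DD·CA·CA·DD·DD·B·DD·B·CA·CA·DD·CA·CA·DD
    A ↦ B
    B ↦ DD
    C ↦ DD
    D ↦ CA

A->B, B->DD, C->DD, D->CA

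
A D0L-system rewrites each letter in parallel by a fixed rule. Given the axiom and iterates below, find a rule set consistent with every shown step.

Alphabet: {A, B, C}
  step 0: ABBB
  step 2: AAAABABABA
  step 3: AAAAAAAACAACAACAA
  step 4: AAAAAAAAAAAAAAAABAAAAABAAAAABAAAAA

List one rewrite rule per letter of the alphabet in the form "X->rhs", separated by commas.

  step 3 ⇒ step 4: AAAAAAAACAACAACAA ⇒ AA·AA·AA·AA·AA·AA·AA·AA·BA·AA·AA·BA·AA·AA·BA·AA·AA
    A ↦ AA
    C ↦ BA
  step 2 ⇒ step 3: AAAABABABA ⇒ AA·AA·AA·AA·C·AA·C·AA·C·AA
    B ↦ C

A->AA, B->C, C->BA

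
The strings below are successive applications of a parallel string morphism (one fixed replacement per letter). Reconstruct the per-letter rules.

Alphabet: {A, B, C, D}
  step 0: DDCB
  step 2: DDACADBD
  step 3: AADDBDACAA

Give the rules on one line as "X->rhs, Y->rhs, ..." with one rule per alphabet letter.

A->D, B->CA, C->DB, D->A

  step 2 ⇒ step 3: DDACADBD ⇒ A·A·D·DB·D·A·CA·A
    A ↦ D
    B ↦ CA
    C ↦ DB
    D ↦ A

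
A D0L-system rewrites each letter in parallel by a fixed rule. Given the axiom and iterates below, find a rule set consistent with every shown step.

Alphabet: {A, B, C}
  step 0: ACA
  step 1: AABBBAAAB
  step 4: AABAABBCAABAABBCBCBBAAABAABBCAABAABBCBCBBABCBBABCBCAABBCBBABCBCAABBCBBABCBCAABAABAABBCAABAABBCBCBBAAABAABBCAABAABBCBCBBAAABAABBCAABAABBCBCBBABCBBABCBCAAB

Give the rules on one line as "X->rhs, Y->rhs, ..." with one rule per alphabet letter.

  step 0 ⇒ step 1: ACA ⇒ AAB·BBA·AAB
    A ↦ AAB
    C ↦ BBA
    B ↦ BC  (constrained at step 1)

A->AAB, B->BC, C->BBA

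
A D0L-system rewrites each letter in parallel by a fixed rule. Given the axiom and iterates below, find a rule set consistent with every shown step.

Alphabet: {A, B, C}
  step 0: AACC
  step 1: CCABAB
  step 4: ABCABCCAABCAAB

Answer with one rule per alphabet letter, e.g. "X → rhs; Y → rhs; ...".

A->C, B->A, C->AB

  step 0 ⇒ step 1: AACC ⇒ C·C·AB·AB
    A ↦ C
    C ↦ AB
    B ↦ A  (constrained at step 1)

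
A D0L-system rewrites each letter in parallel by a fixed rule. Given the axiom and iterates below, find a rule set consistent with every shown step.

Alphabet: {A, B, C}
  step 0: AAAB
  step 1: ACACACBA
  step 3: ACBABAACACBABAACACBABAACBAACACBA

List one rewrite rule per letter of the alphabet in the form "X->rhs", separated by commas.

A->AC, B->BA, C->BA

  step 0 ⇒ step 1: AAAB ⇒ AC·AC·AC·BA
    A ↦ AC
    B ↦ BA
    C ↦ BA  (constrained at step 1)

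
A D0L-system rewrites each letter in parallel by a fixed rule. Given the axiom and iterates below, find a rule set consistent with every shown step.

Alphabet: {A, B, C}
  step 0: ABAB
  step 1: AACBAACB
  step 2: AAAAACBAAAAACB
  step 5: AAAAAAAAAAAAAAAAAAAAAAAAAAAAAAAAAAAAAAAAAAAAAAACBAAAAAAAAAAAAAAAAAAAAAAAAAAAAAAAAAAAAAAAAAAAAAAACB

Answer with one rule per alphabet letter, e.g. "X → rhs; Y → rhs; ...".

A->AA, B->CB, C->A

  step 1 ⇒ step 2: AACBAACB ⇒ AA·AA·A·CB·AA·AA·A·CB
    A ↦ AA
    B ↦ CB
    C ↦ A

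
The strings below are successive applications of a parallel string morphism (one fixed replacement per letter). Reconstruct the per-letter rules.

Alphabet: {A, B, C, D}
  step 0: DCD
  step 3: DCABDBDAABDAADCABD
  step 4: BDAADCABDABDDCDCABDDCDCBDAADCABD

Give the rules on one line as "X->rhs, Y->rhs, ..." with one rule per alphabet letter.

  step 3 ⇒ step 4: DCABDBDAABDAADCABD ⇒ BD·AA·DC·A·BD·A·BD·DC·DC·A·BD·DC·DC·BD·AA·DC·A·BD
    A ↦ DC
    B ↦ A
    C ↦ AA
    D ↦ BD

A->DC, B->A, C->AA, D->BD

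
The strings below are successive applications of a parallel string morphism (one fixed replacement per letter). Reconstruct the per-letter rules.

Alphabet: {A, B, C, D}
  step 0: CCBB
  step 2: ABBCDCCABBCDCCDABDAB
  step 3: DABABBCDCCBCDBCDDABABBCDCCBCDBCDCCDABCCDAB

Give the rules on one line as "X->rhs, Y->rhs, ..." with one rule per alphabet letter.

A->D, B->AB, C->BCD, D->CC

  step 2 ⇒ step 3: ABBCDCCABBCDCCDABDAB ⇒ D·AB·AB·BCD·CC·BCD·BCD·D·AB·AB·BCD·CC·BCD·BCD·CC·D·AB·CC·D·AB
    A ↦ D
    B ↦ AB
    C ↦ BCD
    D ↦ CC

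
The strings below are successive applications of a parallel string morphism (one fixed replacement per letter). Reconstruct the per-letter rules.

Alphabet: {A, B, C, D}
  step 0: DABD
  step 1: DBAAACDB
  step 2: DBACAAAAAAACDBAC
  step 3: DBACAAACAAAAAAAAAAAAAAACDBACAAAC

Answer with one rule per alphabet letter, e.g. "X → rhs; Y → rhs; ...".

A->AA, B->AC, C->AC, D->DB

  step 2 ⇒ step 3: DBACAAAAAAACDBAC ⇒ DB·AC·AA·AC·AA·AA·AA·AA·AA·AA·AA·AC·DB·AC·AA·AC
    A ↦ AA
    B ↦ AC
    C ↦ AC
    D ↦ DB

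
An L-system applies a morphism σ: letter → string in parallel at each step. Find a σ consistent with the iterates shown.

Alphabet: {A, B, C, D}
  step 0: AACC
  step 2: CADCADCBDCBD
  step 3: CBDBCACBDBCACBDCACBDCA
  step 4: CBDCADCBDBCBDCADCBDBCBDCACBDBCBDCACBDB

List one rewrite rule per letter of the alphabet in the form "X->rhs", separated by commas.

  step 3 ⇒ step 4: CBDBCACBDBCACBDCACBDCA ⇒ CB·D·CA·D·CB·DB·CB·D·CA·D·CB·DB·CB·D·CA·CB·DB·CB·D·CA·CB·DB
    A ↦ DB
    B ↦ D
    C ↦ CB
    D ↦ CA

A->DB, B->D, C->CB, D->CA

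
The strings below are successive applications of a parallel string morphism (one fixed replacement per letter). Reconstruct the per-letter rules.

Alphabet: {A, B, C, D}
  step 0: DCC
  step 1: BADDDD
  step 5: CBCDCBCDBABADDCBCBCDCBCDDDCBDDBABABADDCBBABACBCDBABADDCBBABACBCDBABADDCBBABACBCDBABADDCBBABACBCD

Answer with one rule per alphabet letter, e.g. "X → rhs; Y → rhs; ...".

A->CD, B->CB, C->DD, D->BA

  step 0 ⇒ step 1: DCC ⇒ BA·DD·DD
    C ↦ DD
    D ↦ BA
    A ↦ CD  (constrained at step 1)
    B ↦ CB  (constrained at step 1)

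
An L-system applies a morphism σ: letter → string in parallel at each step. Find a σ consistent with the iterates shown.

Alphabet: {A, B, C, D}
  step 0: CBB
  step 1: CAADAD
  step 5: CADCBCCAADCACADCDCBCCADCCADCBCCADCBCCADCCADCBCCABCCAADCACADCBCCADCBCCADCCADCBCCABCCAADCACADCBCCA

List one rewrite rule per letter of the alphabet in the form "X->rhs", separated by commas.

A->DC, B->AD, C->CA, D->BC

  step 0 ⇒ step 1: CBB ⇒ CA·AD·AD
    B ↦ AD
    C ↦ CA
    A ↦ DC  (constrained at step 1)
    D ↦ BC  (constrained at step 1)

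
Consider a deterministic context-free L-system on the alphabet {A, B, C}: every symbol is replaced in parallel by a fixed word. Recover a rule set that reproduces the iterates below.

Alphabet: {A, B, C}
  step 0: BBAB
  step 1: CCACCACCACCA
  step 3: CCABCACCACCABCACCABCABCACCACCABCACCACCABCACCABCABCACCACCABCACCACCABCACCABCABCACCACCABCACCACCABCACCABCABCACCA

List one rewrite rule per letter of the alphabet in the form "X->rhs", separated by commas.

  step 0 ⇒ step 1: BBAB ⇒ CCA·CCA·CCA·CCA
    A ↦ CCA
    B ↦ CCA
    C ↦ BCA  (constrained at step 1)

A->CCA, B->CCA, C->BCA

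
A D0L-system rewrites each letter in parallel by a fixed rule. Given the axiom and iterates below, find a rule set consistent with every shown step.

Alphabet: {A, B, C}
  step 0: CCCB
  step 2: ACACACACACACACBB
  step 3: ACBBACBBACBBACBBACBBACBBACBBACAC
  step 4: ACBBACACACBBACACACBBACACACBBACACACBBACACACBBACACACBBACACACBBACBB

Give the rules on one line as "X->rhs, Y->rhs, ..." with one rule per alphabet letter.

  step 3 ⇒ step 4: ACBBACBBACBBACBBACBBACBBACBBACAC ⇒ AC·BB·AC·AC·AC·BB·AC·AC·AC·BB·AC·AC·AC·BB·AC·AC·AC·BB·AC·AC·AC·BB·AC·AC·AC·BB·AC·AC·AC·BB·AC·BB
    A ↦ AC
    B ↦ AC
    C ↦ BB

A->AC, B->AC, C->BB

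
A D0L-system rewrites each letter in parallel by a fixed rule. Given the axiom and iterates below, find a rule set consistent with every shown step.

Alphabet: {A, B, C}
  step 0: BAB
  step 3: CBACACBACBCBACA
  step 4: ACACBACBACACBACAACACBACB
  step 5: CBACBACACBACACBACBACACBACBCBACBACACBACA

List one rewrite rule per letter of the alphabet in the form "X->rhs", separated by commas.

  step 4 ⇒ step 5: ACACBACBACACBACAACACBACB ⇒ CB·A·CB·A·CA·CB·A·CA·CB·A·CB·A·CA·CB·A·CB·CB·A·CB·A·CA·CB·A·CA
    A ↦ CB
    B ↦ CA
    C ↦ A

A->CB, B->CA, C->A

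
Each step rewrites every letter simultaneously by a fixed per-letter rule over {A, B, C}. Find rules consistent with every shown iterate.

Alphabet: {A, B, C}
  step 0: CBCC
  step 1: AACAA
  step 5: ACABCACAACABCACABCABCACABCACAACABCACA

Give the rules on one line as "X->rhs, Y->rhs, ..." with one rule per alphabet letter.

A->BC, B->AC, C->A

  step 0 ⇒ step 1: CBCC ⇒ A·AC·A·A
    B ↦ AC
    C ↦ A
    A ↦ BC  (constrained at step 1)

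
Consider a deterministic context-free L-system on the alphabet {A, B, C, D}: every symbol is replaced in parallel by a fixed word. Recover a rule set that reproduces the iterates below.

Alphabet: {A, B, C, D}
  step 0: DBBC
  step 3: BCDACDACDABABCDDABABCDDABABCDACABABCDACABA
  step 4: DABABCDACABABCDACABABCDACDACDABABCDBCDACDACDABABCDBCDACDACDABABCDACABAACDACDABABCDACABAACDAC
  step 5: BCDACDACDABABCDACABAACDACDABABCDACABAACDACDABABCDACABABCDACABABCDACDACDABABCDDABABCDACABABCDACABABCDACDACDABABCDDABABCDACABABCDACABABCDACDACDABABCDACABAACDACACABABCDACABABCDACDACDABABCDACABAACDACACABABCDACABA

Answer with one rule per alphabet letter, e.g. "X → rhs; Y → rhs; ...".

A->AC, B->D, C->ABA, D->BCD

  step 4 ⇒ step 5: DABABCDACABABCDACABABCDACDACDABABCDBCDACDACDABABCDBCDACDACDABABCDACABAACDACDABABCDACABAACDAC ⇒ BCD·AC·D·AC·D·ABA·BCD·AC·ABA·AC·D·AC·D·ABA·BCD·AC·ABA·AC·D·AC·D·ABA·BCD·AC·ABA·BCD·AC·ABA·BCD·AC·D·AC·D·ABA·BCD·D·ABA·BCD·AC·ABA·BCD·AC·ABA·BCD·AC·D·AC·D·ABA·BCD·D·ABA·BCD·AC·ABA·BCD·AC·ABA·BCD·AC·D·AC·D·ABA·BCD·AC·ABA·AC·D·AC·AC·ABA·BCD·AC·ABA·BCD·AC·D·AC·D·ABA·BCD·AC·ABA·AC·D·AC·AC·ABA·BCD·AC·ABA
    A ↦ AC
    B ↦ D
    C ↦ ABA
    D ↦ BCD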